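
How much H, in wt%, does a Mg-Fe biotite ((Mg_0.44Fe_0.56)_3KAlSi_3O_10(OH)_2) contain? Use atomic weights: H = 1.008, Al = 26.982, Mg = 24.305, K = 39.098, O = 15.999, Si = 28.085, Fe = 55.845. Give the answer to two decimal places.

M((Mg_0.44Fe_0.56)_3KAlSi_3O_10(OH)_2) = 470.241 g/mol.
H contributes 2 × 1.008 = 2.016 g per mole.
2.016/470.241 = 0.0043 → 0.43%.

0.43 wt%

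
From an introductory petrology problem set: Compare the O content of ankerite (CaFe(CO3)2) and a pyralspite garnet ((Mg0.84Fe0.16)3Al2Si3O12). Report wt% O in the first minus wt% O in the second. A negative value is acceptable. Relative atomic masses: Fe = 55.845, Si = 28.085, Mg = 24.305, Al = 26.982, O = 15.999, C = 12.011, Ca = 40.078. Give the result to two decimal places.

-1.45 percentage points

First mineral: 95.994 g O in 215.939 g formula = 44.45 wt% O.
Second mineral: 191.988 g O in 418.261 g formula = 45.90 wt% O.
44.45% − 45.90% gives a difference of -1.45 percentage points.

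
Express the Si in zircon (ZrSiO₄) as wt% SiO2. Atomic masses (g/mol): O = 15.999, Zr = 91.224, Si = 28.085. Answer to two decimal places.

M(ZrSiO₄) = 183.305 g/mol; M(SiO2) = 60.083 g/mol.
Moles SiO2 per formula unit = 1 Si ÷ 1 = 1.0000.
SiO2 fraction = (1.0000 × 60.083) / 183.305 = 60.083/183.305 = 0.3278.

32.78 wt%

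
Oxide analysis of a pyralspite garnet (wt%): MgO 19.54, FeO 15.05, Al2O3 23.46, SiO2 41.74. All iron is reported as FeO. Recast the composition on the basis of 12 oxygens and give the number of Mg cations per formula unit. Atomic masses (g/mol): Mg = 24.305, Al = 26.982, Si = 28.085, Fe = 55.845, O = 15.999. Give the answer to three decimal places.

MgO (M=40.304): mol = 0.48482; Mg = 0.48482, O = 0.48482.
FeO (M=71.844): mol = 0.20948; Fe = 0.20948, O = 0.20948.
Al2O3 (M=101.961): mol = 0.23009; Al = 0.46018, O = 0.69027.
SiO2 (M=60.083): mol = 0.69471; Si = 0.69471, O = 1.38942.
ΣO = 2.77399; factor = 12/ΣO = 4.32590.
Mg apfu = 0.48482 × 4.32590 = 2.097.

2.097 Mg apfu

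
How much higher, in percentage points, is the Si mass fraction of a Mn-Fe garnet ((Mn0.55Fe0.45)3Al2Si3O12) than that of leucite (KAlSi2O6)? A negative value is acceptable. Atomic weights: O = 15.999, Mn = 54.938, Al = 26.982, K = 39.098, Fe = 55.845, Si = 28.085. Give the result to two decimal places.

M((Mn0.55Fe0.45)3Al2Si3O12) = 496.245 g/mol, so wt% Si = 84.255/496.245 × 100 = 16.98%.
M(KAlSi2O6) = 218.244 g/mol, so wt% Si = 56.170/218.244 × 100 = 25.74%.
16.98 − 25.74 = -8.76 pp.

-8.76 percentage points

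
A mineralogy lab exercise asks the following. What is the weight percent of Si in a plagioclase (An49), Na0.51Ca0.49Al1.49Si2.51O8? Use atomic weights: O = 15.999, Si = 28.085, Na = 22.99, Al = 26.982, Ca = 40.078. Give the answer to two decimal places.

Formula mass = 0.51·22.99 + 0.49·40.078 + 1.49·26.982 + 2.51·28.085 + 8·15.999 = 270.052 g/mol, of which 70.493 g is Si.
So Si makes up 70.493/270.052 = 0.2610 of the mass, i.e. 26.10%.

26.10 mass %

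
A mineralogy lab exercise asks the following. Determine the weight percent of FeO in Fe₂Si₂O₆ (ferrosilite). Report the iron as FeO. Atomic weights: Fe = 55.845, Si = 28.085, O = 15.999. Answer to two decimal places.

Formula mass = 263.854 g/mol.
2 Fe → 2.0000 mol FeO per formula unit; M(FeO) = 71.844, so FeO mass = 143.688 g.
143.688/263.854 × 100 = 54.46 wt%.

54.46 wt%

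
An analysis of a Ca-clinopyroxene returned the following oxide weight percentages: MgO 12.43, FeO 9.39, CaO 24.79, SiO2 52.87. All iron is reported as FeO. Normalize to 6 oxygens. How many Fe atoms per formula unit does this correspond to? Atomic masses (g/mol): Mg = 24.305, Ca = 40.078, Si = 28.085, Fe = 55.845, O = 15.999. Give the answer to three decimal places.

0.297 Fe apfu

12.43 wt% MgO ÷ 40.304 g/mol = 0.30841 mol, giving 0.30841 Mg and 0.30841 O.
9.39 wt% FeO ÷ 71.844 g/mol = 0.13070 mol, giving 0.13070 Fe and 0.13070 O.
24.79 wt% CaO ÷ 56.077 g/mol = 0.44207 mol, giving 0.44207 Ca and 0.44207 O.
52.87 wt% SiO2 ÷ 60.083 g/mol = 0.87995 mol, giving 0.87995 Si and 1.75990 O.
Oxygen sums to 2.64108; scaling by 6/2.64108 = 2.27180 puts the formula on 6 O.
Fe: 0.13070 × 2.27180 = 0.297 atoms per formula unit.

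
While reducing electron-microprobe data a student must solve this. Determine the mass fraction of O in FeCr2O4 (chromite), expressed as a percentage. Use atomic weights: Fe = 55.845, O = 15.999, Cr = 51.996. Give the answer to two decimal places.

Formula mass = 1×55.845 + 2×51.996 + 4×15.999 = 223.833 g/mol, of which 63.996 g is O.
So O makes up 63.996/223.833 = 0.2859 of the mass, i.e. 28.59%.

28.59 weight percent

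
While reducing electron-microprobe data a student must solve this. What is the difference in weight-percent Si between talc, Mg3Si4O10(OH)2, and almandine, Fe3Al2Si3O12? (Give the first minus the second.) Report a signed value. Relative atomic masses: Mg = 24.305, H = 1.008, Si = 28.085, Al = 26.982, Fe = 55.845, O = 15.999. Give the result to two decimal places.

M(Mg3Si4O10(OH)2) = 379.259 g/mol, so wt% Si = 112.340/379.259 × 100 = 29.62%.
M(Fe3Al2Si3O12) = 497.742 g/mol, so wt% Si = 84.255/497.742 × 100 = 16.93%.
29.62 − 16.93 = 12.69 pp.

12.69 percentage points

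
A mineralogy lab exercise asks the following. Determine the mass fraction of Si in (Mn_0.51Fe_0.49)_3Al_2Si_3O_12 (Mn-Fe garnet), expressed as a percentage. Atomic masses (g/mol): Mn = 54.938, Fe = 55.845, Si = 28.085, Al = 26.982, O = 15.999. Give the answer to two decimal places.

16.97 wt%

M((Mn_0.51Fe_0.49)_3Al_2Si_3O_12) = 496.354 g/mol.
Si contributes 3 × 28.085 = 84.255 g per mole.
84.255/496.354 = 0.1697 → 16.97%.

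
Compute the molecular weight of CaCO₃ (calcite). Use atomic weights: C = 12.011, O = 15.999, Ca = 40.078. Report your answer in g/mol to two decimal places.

The formula mass is the sum 1(40.078) + 1(12.011) + 3(15.999).

100.09 g/mol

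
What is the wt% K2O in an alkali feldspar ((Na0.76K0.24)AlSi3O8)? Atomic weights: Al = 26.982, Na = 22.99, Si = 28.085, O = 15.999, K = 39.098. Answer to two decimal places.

4.25 wt%

Molar mass of (Na0.76K0.24)AlSi3O8 = 0.76*22.99 + 0.24*39.098 + 1*26.982 + 3*28.085 + 8*15.999 = 266.085 g/mol.
Each formula unit contains 0.24 K, equivalent to 0.24/2 = 0.1200 mol K2O.
M(K2O) = 2×39.098 + 1×15.999 = 94.195 g/mol.
Mass of K2O per formula unit = 0.1200 × 94.195 = 11.303 g.
K2O wt% = 11.303 / 266.085 × 100 = 4.25%.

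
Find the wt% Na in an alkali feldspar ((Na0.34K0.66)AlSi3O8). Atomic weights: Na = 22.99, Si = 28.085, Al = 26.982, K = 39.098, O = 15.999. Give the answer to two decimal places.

2.86 wt%

Molar mass of (Na0.34K0.66)AlSi3O8: 0.34×22.99 + 0.66×39.098 + 1×26.982 + 3×28.085 + 8×15.999 = 272.850 g/mol.
Mass of Na per formula unit: 0.34 × 22.99 = 7.817 g.
Weight fraction Na = 7.817 / 272.850 = 0.0286.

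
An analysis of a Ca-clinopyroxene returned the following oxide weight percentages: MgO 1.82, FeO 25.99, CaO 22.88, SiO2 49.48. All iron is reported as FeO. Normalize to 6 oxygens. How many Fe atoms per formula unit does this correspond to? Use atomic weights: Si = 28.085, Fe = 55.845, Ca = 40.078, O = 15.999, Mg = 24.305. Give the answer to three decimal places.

MgO (M=40.304): mol = 0.04516; Mg = 0.04516, O = 0.04516.
FeO (M=71.844): mol = 0.36176; Fe = 0.36176, O = 0.36176.
CaO (M=56.077): mol = 0.40801; Ca = 0.40801, O = 0.40801.
SiO2 (M=60.083): mol = 0.82353; Si = 0.82353, O = 1.64706.
ΣO = 2.46199; factor = 6/ΣO = 2.43705.
Fe apfu = 0.36176 × 2.43705 = 0.882.

0.882 Fe apfu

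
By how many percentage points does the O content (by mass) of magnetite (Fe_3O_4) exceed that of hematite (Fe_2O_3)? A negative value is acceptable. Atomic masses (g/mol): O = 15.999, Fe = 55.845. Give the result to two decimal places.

-2.42 percentage points

M(Fe_3O_4) = 231.531 g/mol, so wt% O = 63.996/231.531 × 100 = 27.64%.
M(Fe_2O_3) = 159.687 g/mol, so wt% O = 47.997/159.687 × 100 = 30.06%.
27.64 − 30.06 = -2.42 pp.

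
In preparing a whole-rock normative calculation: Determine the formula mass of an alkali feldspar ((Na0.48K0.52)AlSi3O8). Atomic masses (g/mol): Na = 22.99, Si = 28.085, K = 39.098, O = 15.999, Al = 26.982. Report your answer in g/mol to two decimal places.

270.60 g/mol

Na: 0.48 × 22.99 = 11.0352
K: 0.52 × 39.098 = 20.3310
Al: 1 × 26.982 = 26.9820
Si: 3 × 28.085 = 84.2550
O: 8 × 15.999 = 127.9920
Summing the contributions gives the formula mass.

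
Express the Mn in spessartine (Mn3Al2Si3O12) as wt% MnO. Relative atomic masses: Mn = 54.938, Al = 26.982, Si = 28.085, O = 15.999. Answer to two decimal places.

42.99 wt%

Formula mass = 495.021 g/mol.
3 Mn → 3.0000 mol MnO per formula unit; M(MnO) = 70.937, so MnO mass = 212.811 g.
212.811/495.021 × 100 = 42.99 wt%.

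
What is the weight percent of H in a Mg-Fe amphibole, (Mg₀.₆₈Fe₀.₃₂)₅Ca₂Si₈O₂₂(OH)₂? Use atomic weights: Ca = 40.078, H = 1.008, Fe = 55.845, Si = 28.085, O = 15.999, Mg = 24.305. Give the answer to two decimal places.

0.23 mass %

Molar mass of (Mg₀.₆₈Fe₀.₃₂)₅Ca₂Si₈O₂₂(OH)₂: 3.40·24.305 + 1.60·55.845 + 2·40.078 + 8·28.085 + 24·15.999 + 2·1.008 = 862.817 g/mol.
Mass of H per formula unit: 2 × 1.008 = 2.016 g.
Weight fraction H = 2.016 / 862.817 = 0.0023.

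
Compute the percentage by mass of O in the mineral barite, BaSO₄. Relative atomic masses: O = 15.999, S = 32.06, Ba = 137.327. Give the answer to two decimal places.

Molar mass of BaSO₄: 1×137.327 + 1×32.06 + 4×15.999 = 233.383 g/mol.
Mass of O per formula unit: 4 × 15.999 = 63.996 g.
Weight fraction O = 63.996 / 233.383 = 0.2742.

27.42 weight percent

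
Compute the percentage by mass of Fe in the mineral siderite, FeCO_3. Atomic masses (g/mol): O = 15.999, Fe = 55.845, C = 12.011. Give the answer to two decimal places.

M(FeCO_3) = 115.853 g/mol.
Fe contributes 1 × 55.845 = 55.845 g per mole.
55.845/115.853 = 0.4820 → 48.20%.

48.20 weight percent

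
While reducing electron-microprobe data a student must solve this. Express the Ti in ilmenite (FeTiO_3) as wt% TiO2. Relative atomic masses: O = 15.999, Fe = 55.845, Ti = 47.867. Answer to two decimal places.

52.64 wt%

Molar mass of FeTiO_3 = 1·55.845 + 1·47.867 + 3·15.999 = 151.709 g/mol.
Each formula unit contains 1 Ti, equivalent to 1/1 = 1.0000 mol TiO2.
M(TiO2) = 1×47.867 + 2×15.999 = 79.865 g/mol.
Mass of TiO2 per formula unit = 1.0000 × 79.865 = 79.865 g.
TiO2 wt% = 79.865 / 151.709 × 100 = 52.64%.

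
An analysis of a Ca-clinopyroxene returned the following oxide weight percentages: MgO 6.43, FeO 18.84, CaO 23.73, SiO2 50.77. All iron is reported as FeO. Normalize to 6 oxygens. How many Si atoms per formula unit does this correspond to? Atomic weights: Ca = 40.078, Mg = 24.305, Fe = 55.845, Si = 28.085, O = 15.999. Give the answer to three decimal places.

2.000 Si apfu

MgO: 6.43/40.304 = 0.15954 mol → 0.15954 mol Mg, 0.15954 mol O.
FeO: 18.84/71.844 = 0.26223 mol → 0.26223 mol Fe, 0.26223 mol O.
CaO: 23.73/56.077 = 0.42317 mol → 0.42317 mol Ca, 0.42317 mol O.
SiO2: 50.77/60.083 = 0.84500 mol → 0.84500 mol Si, 1.69000 mol O.
Total oxygen = 2.53494 mol. Normalization factor = 6/2.53494 = 2.36692.
Si per 6 O = 0.84500 × 2.36692 = 2.000.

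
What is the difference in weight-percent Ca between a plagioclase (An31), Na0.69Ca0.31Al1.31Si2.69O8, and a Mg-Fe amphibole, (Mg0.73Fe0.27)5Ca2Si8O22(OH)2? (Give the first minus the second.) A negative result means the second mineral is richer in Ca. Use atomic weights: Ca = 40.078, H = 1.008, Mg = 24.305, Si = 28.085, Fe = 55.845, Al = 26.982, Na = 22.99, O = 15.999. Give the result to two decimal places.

-4.73 percentage points

M(Na0.69Ca0.31Al1.31Si2.69O8) = 267.174 g/mol, so wt% Ca = 12.424/267.174 × 100 = 4.65%.
M((Mg0.73Fe0.27)5Ca2Si8O22(OH)2) = 854.932 g/mol, so wt% Ca = 80.156/854.932 × 100 = 9.38%.
4.65 − 9.38 = -4.73 pp.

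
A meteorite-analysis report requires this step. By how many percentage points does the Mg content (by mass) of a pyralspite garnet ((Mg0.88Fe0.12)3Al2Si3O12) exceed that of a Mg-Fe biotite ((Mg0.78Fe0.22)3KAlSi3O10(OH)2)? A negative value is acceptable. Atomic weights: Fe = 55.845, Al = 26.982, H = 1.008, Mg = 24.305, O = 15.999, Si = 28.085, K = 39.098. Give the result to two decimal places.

2.50 percentage points

M((Mg0.88Fe0.12)3Al2Si3O12) = 414.476 g/mol, so wt% Mg = 64.165/414.476 × 100 = 15.48%.
M((Mg0.78Fe0.22)3KAlSi3O10(OH)2) = 438.070 g/mol, so wt% Mg = 56.874/438.070 × 100 = 12.98%.
15.48 − 12.98 = 2.50 pp.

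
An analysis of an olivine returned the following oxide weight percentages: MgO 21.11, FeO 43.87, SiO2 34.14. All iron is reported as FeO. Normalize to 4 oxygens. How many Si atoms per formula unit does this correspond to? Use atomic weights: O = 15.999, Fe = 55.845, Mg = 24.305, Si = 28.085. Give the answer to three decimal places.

1.001 Si apfu

MgO (M=40.304): mol = 0.52377; Mg = 0.52377, O = 0.52377.
FeO (M=71.844): mol = 0.61063; Fe = 0.61063, O = 0.61063.
SiO2 (M=60.083): mol = 0.56821; Si = 0.56821, O = 1.13642.
ΣO = 2.27082; factor = 4/ΣO = 1.76148.
Si apfu = 0.56821 × 1.76148 = 1.001.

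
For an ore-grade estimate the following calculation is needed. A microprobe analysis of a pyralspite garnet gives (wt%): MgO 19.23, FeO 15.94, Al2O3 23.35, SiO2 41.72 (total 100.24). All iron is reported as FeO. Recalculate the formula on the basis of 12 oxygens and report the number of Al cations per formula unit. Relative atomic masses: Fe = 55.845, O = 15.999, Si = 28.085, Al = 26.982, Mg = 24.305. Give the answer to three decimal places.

MgO (M=40.304): mol = 0.47712; Mg = 0.47712, O = 0.47712.
FeO (M=71.844): mol = 0.22187; Fe = 0.22187, O = 0.22187.
Al2O3 (M=101.961): mol = 0.22901; Al = 0.45802, O = 0.68703.
SiO2 (M=60.083): mol = 0.69437; Si = 0.69437, O = 1.38874.
ΣO = 2.77476; factor = 12/ΣO = 4.32470.
Al apfu = 0.45802 × 4.32470 = 1.981.

1.981 Al apfu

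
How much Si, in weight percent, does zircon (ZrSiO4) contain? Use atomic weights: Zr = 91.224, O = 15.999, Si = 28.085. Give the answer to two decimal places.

M(ZrSiO4) = 183.305 g/mol.
Si contributes 1 × 28.085 = 28.085 g per mole.
28.085/183.305 = 0.1532 → 15.32%.

15.32 weight percent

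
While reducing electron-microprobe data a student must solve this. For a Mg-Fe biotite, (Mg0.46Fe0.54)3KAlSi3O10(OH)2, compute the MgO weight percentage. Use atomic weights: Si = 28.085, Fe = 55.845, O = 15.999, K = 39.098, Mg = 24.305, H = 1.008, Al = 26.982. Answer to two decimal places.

Formula mass = 468.349 g/mol.
1.38 Mg → 1.3800 mol MgO per formula unit; M(MgO) = 40.304, so MgO mass = 55.620 g.
55.620/468.349 × 100 = 11.88 wt%.

11.88 wt%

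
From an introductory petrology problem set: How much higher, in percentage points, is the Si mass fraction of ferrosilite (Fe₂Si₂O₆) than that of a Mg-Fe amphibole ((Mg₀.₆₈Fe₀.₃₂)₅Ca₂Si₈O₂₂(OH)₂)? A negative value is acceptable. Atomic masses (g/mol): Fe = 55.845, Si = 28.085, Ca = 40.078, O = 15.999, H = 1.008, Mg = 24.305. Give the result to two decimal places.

-4.75 percentage points

Si in Fe₂Si₂O₆: molar mass 263.854 g/mol; 2×28.085 = 56.170 g → 21.29 wt%.
Si in (Mg₀.₆₈Fe₀.₃₂)₅Ca₂Si₈O₂₂(OH)₂: molar mass 862.817 g/mol; 8×28.085 = 224.680 g → 26.04 wt%.
Difference = 21.29 − 26.04 = -4.75 percentage points.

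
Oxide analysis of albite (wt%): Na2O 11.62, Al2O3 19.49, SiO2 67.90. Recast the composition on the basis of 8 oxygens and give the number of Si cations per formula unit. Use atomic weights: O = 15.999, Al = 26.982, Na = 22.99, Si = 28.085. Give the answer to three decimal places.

2.993 Si apfu

Na2O: 11.62/61.979 = 0.18748 mol → 0.37496 mol Na, 0.18748 mol O.
Al2O3: 19.49/101.961 = 0.19115 mol → 0.38230 mol Al, 0.57345 mol O.
SiO2: 67.90/60.083 = 1.13010 mol → 1.13010 mol Si, 2.26020 mol O.
Total oxygen = 3.02113 mol. Normalization factor = 8/3.02113 = 2.64802.
Si per 8 O = 1.13010 × 2.64802 = 2.993.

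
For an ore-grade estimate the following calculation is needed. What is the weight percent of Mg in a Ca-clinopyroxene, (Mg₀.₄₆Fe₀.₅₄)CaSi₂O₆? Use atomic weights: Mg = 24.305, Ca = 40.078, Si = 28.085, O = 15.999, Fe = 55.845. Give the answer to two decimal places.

Molar mass of (Mg₀.₄₆Fe₀.₅₄)CaSi₂O₆: 0.46×24.305 + 0.54×55.845 + 1×40.078 + 2×28.085 + 6×15.999 = 233.579 g/mol.
Mass of Mg per formula unit: 0.46 × 24.305 = 11.180 g.
Weight fraction Mg = 11.180 / 233.579 = 0.0479.

4.79 weight percent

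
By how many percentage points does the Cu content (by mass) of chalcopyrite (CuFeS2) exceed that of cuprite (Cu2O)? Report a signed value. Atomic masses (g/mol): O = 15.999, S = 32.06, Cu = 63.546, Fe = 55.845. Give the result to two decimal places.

-54.19 percentage points

First mineral: 63.546 g Cu in 183.511 g formula = 34.63 wt% Cu.
Second mineral: 127.092 g Cu in 143.091 g formula = 88.82 wt% Cu.
34.63% − 88.82% gives a difference of -54.19 percentage points.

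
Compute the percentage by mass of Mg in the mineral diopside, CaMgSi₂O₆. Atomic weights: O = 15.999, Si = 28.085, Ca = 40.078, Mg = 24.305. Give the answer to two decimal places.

11.22 mass %

Molar mass of CaMgSi₂O₆: 1×40.078 + 1×24.305 + 2×28.085 + 6×15.999 = 216.547 g/mol.
Mass of Mg per formula unit: 1 × 24.305 = 24.305 g.
Weight fraction Mg = 24.305 / 216.547 = 0.1122.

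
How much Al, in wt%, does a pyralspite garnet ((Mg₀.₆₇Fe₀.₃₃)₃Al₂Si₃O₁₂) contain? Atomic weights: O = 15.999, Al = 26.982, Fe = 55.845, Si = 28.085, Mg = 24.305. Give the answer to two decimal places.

Formula mass = 2.01×24.305 + 0.99×55.845 + 2×26.982 + 3×28.085 + 12×15.999 = 434.347 g/mol, of which 53.964 g is Al.
So Al makes up 53.964/434.347 = 0.1242 of the mass, i.e. 12.42%.

12.42 wt%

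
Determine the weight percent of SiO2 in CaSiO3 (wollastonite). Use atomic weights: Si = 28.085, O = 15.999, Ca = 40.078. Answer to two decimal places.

M(CaSiO3) = 116.160 g/mol; M(SiO2) = 60.083 g/mol.
Moles SiO2 per formula unit = 1 Si ÷ 1 = 1.0000.
SiO2 fraction = (1.0000 × 60.083) / 116.160 = 60.083/116.160 = 0.5172.

51.72 wt%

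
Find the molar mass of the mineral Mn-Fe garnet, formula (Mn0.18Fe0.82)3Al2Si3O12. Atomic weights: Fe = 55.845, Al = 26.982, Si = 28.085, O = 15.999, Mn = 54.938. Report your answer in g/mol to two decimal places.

The formula mass is the sum 0.54×54.938 + 2.46×55.845 + 2×26.982 + 3×28.085 + 12×15.999.

497.25 g/mol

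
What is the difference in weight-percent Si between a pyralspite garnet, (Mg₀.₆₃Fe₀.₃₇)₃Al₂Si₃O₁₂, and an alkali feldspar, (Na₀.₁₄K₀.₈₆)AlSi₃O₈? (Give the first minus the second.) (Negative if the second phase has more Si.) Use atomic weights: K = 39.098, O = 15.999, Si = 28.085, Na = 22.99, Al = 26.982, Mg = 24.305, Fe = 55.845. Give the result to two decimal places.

First mineral: 84.255 g Si in 438.131 g formula = 19.23 wt% Si.
Second mineral: 84.255 g Si in 276.072 g formula = 30.52 wt% Si.
19.23% − 30.52% gives a difference of -11.29 percentage points.

-11.29 percentage points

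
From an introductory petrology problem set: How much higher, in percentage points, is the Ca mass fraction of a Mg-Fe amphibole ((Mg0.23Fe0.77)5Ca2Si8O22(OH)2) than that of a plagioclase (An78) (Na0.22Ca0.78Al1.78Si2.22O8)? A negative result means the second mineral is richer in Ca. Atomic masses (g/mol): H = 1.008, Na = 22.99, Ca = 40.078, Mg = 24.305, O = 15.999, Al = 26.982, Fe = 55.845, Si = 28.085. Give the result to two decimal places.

-2.80 percentage points

Ca in (Mg0.23Fe0.77)5Ca2Si8O22(OH)2: molar mass 933.782 g/mol; 2×40.078 = 80.156 g → 8.58 wt%.
Ca in Na0.22Ca0.78Al1.78Si2.22O8: molar mass 274.687 g/mol; 0.78×40.078 = 31.261 g → 11.38 wt%.
Difference = 8.58 − 11.38 = -2.80 percentage points.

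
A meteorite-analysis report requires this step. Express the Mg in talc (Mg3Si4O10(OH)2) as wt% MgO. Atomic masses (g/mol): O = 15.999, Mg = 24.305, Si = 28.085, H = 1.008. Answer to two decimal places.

Molar mass of Mg3Si4O10(OH)2 = 3·24.305 + 4·28.085 + 12·15.999 + 2·1.008 = 379.259 g/mol.
Each formula unit contains 3 Mg, equivalent to 3/1 = 3.0000 mol MgO.
M(MgO) = 1×24.305 + 1×15.999 = 40.304 g/mol.
Mass of MgO per formula unit = 3.0000 × 40.304 = 120.912 g.
MgO wt% = 120.912 / 379.259 × 100 = 31.88%.

31.88 wt%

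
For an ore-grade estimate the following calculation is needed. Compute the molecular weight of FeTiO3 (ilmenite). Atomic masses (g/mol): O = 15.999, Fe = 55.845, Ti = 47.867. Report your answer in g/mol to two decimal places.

Fe: 1 × 55.845 = 55.8450
Ti: 1 × 47.867 = 47.8670
O: 3 × 15.999 = 47.9970
Summing the contributions gives the formula mass.

151.71 g/mol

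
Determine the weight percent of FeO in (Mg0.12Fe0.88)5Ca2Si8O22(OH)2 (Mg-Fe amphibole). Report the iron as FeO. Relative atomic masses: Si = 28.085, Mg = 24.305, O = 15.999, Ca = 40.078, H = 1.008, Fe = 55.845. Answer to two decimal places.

33.24 wt%

Molar mass of (Mg0.12Fe0.88)5Ca2Si8O22(OH)2 = 0.60*24.305 + 4.40*55.845 + 2*40.078 + 8*28.085 + 24*15.999 + 2*1.008 = 951.129 g/mol.
Each formula unit contains 4.40 Fe, equivalent to 4.40/1 = 4.4000 mol FeO.
M(FeO) = 1×55.845 + 1×15.999 = 71.844 g/mol.
Mass of FeO per formula unit = 4.4000 × 71.844 = 316.114 g.
FeO wt% = 316.114 / 951.129 × 100 = 33.24%.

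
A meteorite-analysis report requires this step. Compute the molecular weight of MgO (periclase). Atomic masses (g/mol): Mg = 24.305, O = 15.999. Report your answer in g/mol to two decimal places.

The formula mass is the sum 1·24.305 + 1·15.999.

40.30 g/mol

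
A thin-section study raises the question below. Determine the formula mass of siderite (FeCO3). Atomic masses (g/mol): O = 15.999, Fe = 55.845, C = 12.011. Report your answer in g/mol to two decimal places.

115.85 g/mol

Fe: 1 × 55.845 = 55.8450
C: 1 × 12.011 = 12.0110
O: 3 × 15.999 = 47.9970
Summing the contributions gives the formula mass.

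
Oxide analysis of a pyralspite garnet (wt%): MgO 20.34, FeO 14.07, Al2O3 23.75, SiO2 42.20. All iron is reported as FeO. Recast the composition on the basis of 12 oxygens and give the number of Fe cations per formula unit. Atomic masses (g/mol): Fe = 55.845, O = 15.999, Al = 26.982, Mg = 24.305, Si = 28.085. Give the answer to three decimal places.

0.838 Fe apfu

20.34 wt% MgO ÷ 40.304 g/mol = 0.50466 mol, giving 0.50466 Mg and 0.50466 O.
14.07 wt% FeO ÷ 71.844 g/mol = 0.19584 mol, giving 0.19584 Fe and 0.19584 O.
23.75 wt% Al2O3 ÷ 101.961 g/mol = 0.23293 mol, giving 0.46586 Al and 0.69879 O.
42.20 wt% SiO2 ÷ 60.083 g/mol = 0.70236 mol, giving 0.70236 Si and 1.40472 O.
Oxygen sums to 2.80401; scaling by 12/2.80401 = 4.27959 puts the formula on 12 O.
Fe: 0.19584 × 4.27959 = 0.838 atoms per formula unit.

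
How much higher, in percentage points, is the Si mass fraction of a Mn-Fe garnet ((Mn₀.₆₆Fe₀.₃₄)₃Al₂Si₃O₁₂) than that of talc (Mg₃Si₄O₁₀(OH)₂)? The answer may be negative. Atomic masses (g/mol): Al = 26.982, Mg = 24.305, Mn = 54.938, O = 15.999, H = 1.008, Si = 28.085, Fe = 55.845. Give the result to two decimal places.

Si in (Mn₀.₆₆Fe₀.₃₄)₃Al₂Si₃O₁₂: molar mass 495.946 g/mol; 3×28.085 = 84.255 g → 16.99 wt%.
Si in Mg₃Si₄O₁₀(OH)₂: molar mass 379.259 g/mol; 4×28.085 = 112.340 g → 29.62 wt%.
Difference = 16.99 − 29.62 = -12.63 percentage points.

-12.63 percentage points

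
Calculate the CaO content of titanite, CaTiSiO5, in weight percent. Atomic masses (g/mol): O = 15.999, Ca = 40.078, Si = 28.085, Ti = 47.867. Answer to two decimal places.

Formula mass = 196.025 g/mol.
1 Ca → 1.0000 mol CaO per formula unit; M(CaO) = 56.077, so CaO mass = 56.077 g.
56.077/196.025 × 100 = 28.61 wt%.

28.61 wt%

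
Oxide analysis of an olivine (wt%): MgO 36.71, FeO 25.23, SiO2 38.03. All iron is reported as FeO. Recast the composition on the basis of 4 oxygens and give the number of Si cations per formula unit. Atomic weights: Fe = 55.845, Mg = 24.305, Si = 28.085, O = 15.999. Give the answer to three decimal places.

36.71 wt% MgO ÷ 40.304 g/mol = 0.91083 mol, giving 0.91083 Mg and 0.91083 O.
25.23 wt% FeO ÷ 71.844 g/mol = 0.35118 mol, giving 0.35118 Fe and 0.35118 O.
38.03 wt% SiO2 ÷ 60.083 g/mol = 0.63296 mol, giving 0.63296 Si and 1.26592 O.
Oxygen sums to 2.52793; scaling by 4/2.52793 = 1.58232 puts the formula on 4 O.
Si: 0.63296 × 1.58232 = 1.002 atoms per formula unit.

1.002 Si apfu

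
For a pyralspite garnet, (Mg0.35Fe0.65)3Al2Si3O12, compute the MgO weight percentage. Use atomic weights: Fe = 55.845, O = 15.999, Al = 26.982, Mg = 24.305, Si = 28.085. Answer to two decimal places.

9.11 wt%

Formula mass = 464.625 g/mol.
1.05 Mg → 1.0500 mol MgO per formula unit; M(MgO) = 40.304, so MgO mass = 42.319 g.
42.319/464.625 × 100 = 9.11 wt%.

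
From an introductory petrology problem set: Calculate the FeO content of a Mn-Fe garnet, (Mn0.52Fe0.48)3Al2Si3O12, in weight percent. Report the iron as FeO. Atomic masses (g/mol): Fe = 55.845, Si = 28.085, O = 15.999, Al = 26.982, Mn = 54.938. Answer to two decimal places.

Molar mass of (Mn0.52Fe0.48)3Al2Si3O12 = 1.56·54.938 + 1.44·55.845 + 2·26.982 + 3·28.085 + 12·15.999 = 496.327 g/mol.
Each formula unit contains 1.44 Fe, equivalent to 1.44/1 = 1.4400 mol FeO.
M(FeO) = 1×55.845 + 1×15.999 = 71.844 g/mol.
Mass of FeO per formula unit = 1.4400 × 71.844 = 103.455 g.
FeO wt% = 103.455 / 496.327 × 100 = 20.84%.

20.84 wt%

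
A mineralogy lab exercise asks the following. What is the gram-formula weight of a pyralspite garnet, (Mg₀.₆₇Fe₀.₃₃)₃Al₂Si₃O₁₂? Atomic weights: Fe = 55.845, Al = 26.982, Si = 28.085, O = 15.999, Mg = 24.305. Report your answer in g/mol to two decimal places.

The formula mass is the sum 2.01*24.305 + 0.99*55.845 + 2*26.982 + 3*28.085 + 12*15.999.

434.35 g/mol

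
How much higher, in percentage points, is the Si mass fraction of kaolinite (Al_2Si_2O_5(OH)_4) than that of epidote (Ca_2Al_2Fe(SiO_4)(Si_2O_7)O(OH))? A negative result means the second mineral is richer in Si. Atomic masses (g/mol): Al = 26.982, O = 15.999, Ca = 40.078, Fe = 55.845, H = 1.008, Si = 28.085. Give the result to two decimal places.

4.32 percentage points

Si in Al_2Si_2O_5(OH)_4: molar mass 258.157 g/mol; 2×28.085 = 56.170 g → 21.76 wt%.
Si in Ca_2Al_2Fe(SiO_4)(Si_2O_7)O(OH): molar mass 483.215 g/mol; 3×28.085 = 84.255 g → 17.44 wt%.
Difference = 21.76 − 17.44 = 4.32 percentage points.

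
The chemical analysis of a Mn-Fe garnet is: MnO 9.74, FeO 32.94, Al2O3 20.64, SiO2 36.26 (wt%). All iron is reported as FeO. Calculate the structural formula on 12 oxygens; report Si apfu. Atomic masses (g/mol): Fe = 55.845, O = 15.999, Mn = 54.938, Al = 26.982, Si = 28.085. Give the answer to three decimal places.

3.005 Si apfu

MnO (M=70.937): mol = 0.13730; Mn = 0.13730, O = 0.13730.
FeO (M=71.844): mol = 0.45849; Fe = 0.45849, O = 0.45849.
Al2O3 (M=101.961): mol = 0.20243; Al = 0.40486, O = 0.60729.
SiO2 (M=60.083): mol = 0.60350; Si = 0.60350, O = 1.20700.
ΣO = 2.41008; factor = 12/ΣO = 4.97909.
Si apfu = 0.60350 × 4.97909 = 3.005.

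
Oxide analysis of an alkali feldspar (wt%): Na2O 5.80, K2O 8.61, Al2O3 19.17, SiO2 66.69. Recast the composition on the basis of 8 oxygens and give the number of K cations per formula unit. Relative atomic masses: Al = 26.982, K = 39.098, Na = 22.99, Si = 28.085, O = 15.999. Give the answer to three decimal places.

0.493 K apfu

5.80 wt% Na2O ÷ 61.979 g/mol = 0.09358 mol, giving 0.18716 Na and 0.09358 O.
8.61 wt% K2O ÷ 94.195 g/mol = 0.09141 mol, giving 0.18282 K and 0.09141 O.
19.17 wt% Al2O3 ÷ 101.961 g/mol = 0.18801 mol, giving 0.37602 Al and 0.56403 O.
66.69 wt% SiO2 ÷ 60.083 g/mol = 1.10996 mol, giving 1.10996 Si and 2.21992 O.
Oxygen sums to 2.96894; scaling by 8/2.96894 = 2.69456 puts the formula on 8 O.
K: 0.18282 × 2.69456 = 0.493 atoms per formula unit.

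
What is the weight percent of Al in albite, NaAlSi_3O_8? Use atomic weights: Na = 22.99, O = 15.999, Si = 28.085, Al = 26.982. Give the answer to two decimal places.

10.29 wt%

M(NaAlSi_3O_8) = 262.219 g/mol.
Al contributes 1 × 26.982 = 26.982 g per mole.
26.982/262.219 = 0.1029 → 10.29%.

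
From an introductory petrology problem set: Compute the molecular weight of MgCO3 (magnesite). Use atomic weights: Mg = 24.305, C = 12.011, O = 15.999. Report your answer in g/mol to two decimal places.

The formula mass is the sum 1(24.305) + 1(12.011) + 3(15.999).

84.31 g/mol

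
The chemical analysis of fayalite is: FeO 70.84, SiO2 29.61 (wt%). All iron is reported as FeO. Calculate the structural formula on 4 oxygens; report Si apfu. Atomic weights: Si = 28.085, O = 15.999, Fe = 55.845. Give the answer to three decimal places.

FeO: 70.84/71.844 = 0.98603 mol → 0.98603 mol Fe, 0.98603 mol O.
SiO2: 29.61/60.083 = 0.49282 mol → 0.49282 mol Si, 0.98564 mol O.
Total oxygen = 1.97167 mol. Normalization factor = 4/1.97167 = 2.02874.
Si per 4 O = 0.49282 × 2.02874 = 1.000.

1.000 Si apfu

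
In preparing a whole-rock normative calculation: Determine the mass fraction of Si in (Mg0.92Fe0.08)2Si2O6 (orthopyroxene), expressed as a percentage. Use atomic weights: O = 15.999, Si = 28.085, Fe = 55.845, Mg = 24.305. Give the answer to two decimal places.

27.29 mass %

M((Mg0.92Fe0.08)2Si2O6) = 205.820 g/mol.
Si contributes 2 × 28.085 = 56.170 g per mole.
56.170/205.820 = 0.2729 → 27.29%.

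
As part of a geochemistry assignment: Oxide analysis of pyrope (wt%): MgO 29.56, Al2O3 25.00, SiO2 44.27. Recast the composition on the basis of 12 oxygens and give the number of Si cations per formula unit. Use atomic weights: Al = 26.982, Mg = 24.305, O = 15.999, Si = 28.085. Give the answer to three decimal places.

3.005 Si apfu

29.56 wt% MgO ÷ 40.304 g/mol = 0.73343 mol, giving 0.73343 Mg and 0.73343 O.
25.00 wt% Al2O3 ÷ 101.961 g/mol = 0.24519 mol, giving 0.49038 Al and 0.73557 O.
44.27 wt% SiO2 ÷ 60.083 g/mol = 0.73681 mol, giving 0.73681 Si and 1.47362 O.
Oxygen sums to 2.94262; scaling by 12/2.94262 = 4.07800 puts the formula on 12 O.
Si: 0.73681 × 4.07800 = 3.005 atoms per formula unit.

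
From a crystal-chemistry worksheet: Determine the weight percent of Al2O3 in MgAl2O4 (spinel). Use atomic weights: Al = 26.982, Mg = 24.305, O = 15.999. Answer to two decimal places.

71.67 wt%

Molar mass of MgAl2O4 = 1·24.305 + 2·26.982 + 4·15.999 = 142.265 g/mol.
Each formula unit contains 2 Al, equivalent to 2/2 = 1.0000 mol Al2O3.
M(Al2O3) = 2×26.982 + 3×15.999 = 101.961 g/mol.
Mass of Al2O3 per formula unit = 1.0000 × 101.961 = 101.961 g.
Al2O3 wt% = 101.961 / 142.265 × 100 = 71.67%.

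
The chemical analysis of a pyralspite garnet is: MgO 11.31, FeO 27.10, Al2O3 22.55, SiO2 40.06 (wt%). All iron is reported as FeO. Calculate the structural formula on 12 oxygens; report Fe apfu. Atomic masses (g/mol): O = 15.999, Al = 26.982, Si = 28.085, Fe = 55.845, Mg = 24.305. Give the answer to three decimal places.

MgO (M=40.304): mol = 0.28062; Mg = 0.28062, O = 0.28062.
FeO (M=71.844): mol = 0.37721; Fe = 0.37721, O = 0.37721.
Al2O3 (M=101.961): mol = 0.22116; Al = 0.44232, O = 0.66348.
SiO2 (M=60.083): mol = 0.66674; Si = 0.66674, O = 1.33348.
ΣO = 2.65479; factor = 12/ΣO = 4.52013.
Fe apfu = 0.37721 × 4.52013 = 1.705.

1.705 Fe apfu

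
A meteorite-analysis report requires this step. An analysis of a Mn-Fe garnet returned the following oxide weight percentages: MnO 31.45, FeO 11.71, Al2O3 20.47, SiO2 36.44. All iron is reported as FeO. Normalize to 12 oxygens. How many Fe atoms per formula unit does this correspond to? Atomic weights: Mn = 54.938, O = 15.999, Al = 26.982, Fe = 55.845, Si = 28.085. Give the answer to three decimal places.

0.808 Fe apfu

MnO: 31.45/70.937 = 0.44335 mol → 0.44335 mol Mn, 0.44335 mol O.
FeO: 11.71/71.844 = 0.16299 mol → 0.16299 mol Fe, 0.16299 mol O.
Al2O3: 20.47/101.961 = 0.20076 mol → 0.40152 mol Al, 0.60228 mol O.
SiO2: 36.44/60.083 = 0.60649 mol → 0.60649 mol Si, 1.21298 mol O.
Total oxygen = 2.42160 mol. Normalization factor = 12/2.42160 = 4.95540.
Fe per 12 O = 0.16299 × 4.95540 = 0.808.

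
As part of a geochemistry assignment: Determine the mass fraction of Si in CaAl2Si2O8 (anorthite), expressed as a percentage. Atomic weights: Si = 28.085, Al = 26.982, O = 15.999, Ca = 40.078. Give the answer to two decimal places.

20.19 mass %

Molar mass of CaAl2Si2O8: 1*40.078 + 2*26.982 + 2*28.085 + 8*15.999 = 278.204 g/mol.
Mass of Si per formula unit: 2 × 28.085 = 56.170 g.
Weight fraction Si = 56.170 / 278.204 = 0.2019.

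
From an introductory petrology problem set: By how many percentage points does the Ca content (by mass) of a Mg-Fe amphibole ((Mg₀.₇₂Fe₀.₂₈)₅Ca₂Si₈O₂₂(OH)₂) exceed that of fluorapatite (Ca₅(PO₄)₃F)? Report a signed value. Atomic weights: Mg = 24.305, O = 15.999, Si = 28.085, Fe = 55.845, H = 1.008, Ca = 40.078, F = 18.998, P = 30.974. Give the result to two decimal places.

Ca in (Mg₀.₇₂Fe₀.₂₈)₅Ca₂Si₈O₂₂(OH)₂: molar mass 856.509 g/mol; 2×40.078 = 80.156 g → 9.36 wt%.
Ca in Ca₅(PO₄)₃F: molar mass 504.298 g/mol; 5×40.078 = 200.390 g → 39.74 wt%.
Difference = 9.36 − 39.74 = -30.38 percentage points.

-30.38 percentage points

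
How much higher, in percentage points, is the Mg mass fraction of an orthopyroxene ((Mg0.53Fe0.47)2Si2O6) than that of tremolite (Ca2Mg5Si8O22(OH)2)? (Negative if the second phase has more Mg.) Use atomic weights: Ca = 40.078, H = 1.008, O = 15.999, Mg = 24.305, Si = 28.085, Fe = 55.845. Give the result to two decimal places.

-3.78 percentage points

M((Mg0.53Fe0.47)2Si2O6) = 230.422 g/mol, so wt% Mg = 25.763/230.422 × 100 = 11.18%.
M(Ca2Mg5Si8O22(OH)2) = 812.353 g/mol, so wt% Mg = 121.525/812.353 × 100 = 14.96%.
11.18 − 14.96 = -3.78 pp.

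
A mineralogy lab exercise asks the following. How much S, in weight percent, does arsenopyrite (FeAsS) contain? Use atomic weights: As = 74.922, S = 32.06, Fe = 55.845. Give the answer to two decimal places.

19.69 weight percent

M(FeAsS) = 162.827 g/mol.
S contributes 1 × 32.06 = 32.060 g per mole.
32.060/162.827 = 0.1969 → 19.69%.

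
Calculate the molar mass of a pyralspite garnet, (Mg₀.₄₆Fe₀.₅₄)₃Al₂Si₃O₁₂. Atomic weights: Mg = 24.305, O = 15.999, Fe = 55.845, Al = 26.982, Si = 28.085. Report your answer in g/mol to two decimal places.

Mg: 1.38 × 24.305 = 33.5409
Fe: 1.62 × 55.845 = 90.4689
Al: 2 × 26.982 = 53.9640
Si: 3 × 28.085 = 84.2550
O: 12 × 15.999 = 191.9880
Summing the contributions gives the formula mass.

454.22 g/mol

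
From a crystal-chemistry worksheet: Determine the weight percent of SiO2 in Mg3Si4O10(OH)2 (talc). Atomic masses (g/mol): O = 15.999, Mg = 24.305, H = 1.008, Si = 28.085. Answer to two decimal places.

M(Mg3Si4O10(OH)2) = 379.259 g/mol; M(SiO2) = 60.083 g/mol.
Moles SiO2 per formula unit = 4 Si ÷ 1 = 4.0000.
SiO2 fraction = (4.0000 × 60.083) / 379.259 = 240.332/379.259 = 0.6337.

63.37 wt%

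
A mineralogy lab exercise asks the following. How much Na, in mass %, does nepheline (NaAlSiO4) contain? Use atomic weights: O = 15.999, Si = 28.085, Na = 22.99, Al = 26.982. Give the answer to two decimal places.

16.18 mass %

M(NaAlSiO4) = 142.053 g/mol.
Na contributes 1 × 22.99 = 22.990 g per mole.
22.990/142.053 = 0.1618 → 16.18%.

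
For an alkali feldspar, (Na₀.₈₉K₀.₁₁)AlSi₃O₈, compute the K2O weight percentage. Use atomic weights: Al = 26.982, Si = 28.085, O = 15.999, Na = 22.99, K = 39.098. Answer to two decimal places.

M((Na₀.₈₉K₀.₁₁)AlSi₃O₈) = 263.991 g/mol; M(K2O) = 94.195 g/mol.
Moles K2O per formula unit = 0.11 K ÷ 2 = 0.0550.
K2O fraction = (0.0550 × 94.195) / 263.991 = 5.181/263.991 = 0.0196.

1.96 wt%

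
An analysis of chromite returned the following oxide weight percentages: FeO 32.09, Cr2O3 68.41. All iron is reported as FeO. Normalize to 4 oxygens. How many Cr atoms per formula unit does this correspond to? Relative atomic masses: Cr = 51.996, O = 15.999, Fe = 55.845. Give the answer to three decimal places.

2.004 Cr apfu

32.09 wt% FeO ÷ 71.844 g/mol = 0.44666 mol, giving 0.44666 Fe and 0.44666 O.
68.41 wt% Cr2O3 ÷ 151.989 g/mol = 0.45010 mol, giving 0.90020 Cr and 1.35030 O.
Oxygen sums to 1.79696; scaling by 4/1.79696 = 2.22598 puts the formula on 4 O.
Cr: 0.90020 × 2.22598 = 2.004 atoms per formula unit.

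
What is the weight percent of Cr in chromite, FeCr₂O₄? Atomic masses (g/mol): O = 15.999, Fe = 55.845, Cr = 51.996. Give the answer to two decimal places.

Formula mass = 1·55.845 + 2·51.996 + 4·15.999 = 223.833 g/mol, of which 103.992 g is Cr.
So Cr makes up 103.992/223.833 = 0.4646 of the mass, i.e. 46.46%.

46.46 weight percent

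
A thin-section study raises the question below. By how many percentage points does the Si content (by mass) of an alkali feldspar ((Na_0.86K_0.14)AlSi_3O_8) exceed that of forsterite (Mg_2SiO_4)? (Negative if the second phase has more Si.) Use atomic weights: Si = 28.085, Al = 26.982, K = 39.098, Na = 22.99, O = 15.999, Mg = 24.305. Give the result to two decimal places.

11.90 percentage points

Si in (Na_0.86K_0.14)AlSi_3O_8: molar mass 264.474 g/mol; 3×28.085 = 84.255 g → 31.86 wt%.
Si in Mg_2SiO_4: molar mass 140.691 g/mol; 1×28.085 = 28.085 g → 19.96 wt%.
Difference = 31.86 − 19.96 = 11.90 percentage points.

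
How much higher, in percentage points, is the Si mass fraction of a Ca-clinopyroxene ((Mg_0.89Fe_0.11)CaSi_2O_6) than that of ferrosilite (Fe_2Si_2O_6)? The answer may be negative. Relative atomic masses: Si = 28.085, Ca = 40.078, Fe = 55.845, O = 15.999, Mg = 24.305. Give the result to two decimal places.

First mineral: 56.170 g Si in 220.016 g formula = 25.53 wt% Si.
Second mineral: 56.170 g Si in 263.854 g formula = 21.29 wt% Si.
25.53% − 21.29% gives a difference of 4.24 percentage points.

4.24 percentage points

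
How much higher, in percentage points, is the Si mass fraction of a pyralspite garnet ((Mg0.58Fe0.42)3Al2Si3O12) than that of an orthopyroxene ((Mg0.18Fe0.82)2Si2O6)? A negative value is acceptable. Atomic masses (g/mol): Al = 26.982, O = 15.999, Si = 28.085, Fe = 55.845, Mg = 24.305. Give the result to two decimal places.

M((Mg0.58Fe0.42)3Al2Si3O12) = 442.862 g/mol, so wt% Si = 84.255/442.862 × 100 = 19.03%.
M((Mg0.18Fe0.82)2Si2O6) = 252.500 g/mol, so wt% Si = 56.170/252.500 × 100 = 22.25%.
19.03 − 22.25 = -3.22 pp.

-3.22 percentage points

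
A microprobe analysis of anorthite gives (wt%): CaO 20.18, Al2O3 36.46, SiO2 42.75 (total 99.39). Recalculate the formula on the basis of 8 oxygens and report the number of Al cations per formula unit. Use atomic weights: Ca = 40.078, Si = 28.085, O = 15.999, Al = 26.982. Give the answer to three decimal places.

2.004 Al apfu

CaO (M=56.077): mol = 0.35986; Ca = 0.35986, O = 0.35986.
Al2O3 (M=101.961): mol = 0.35759; Al = 0.71518, O = 1.07277.
SiO2 (M=60.083): mol = 0.71152; Si = 0.71152, O = 1.42304.
ΣO = 2.85567; factor = 8/ΣO = 2.80144.
Al apfu = 0.71518 × 2.80144 = 2.004.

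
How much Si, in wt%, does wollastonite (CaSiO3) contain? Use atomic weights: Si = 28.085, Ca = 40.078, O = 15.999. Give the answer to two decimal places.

Formula mass = 1*40.078 + 1*28.085 + 3*15.999 = 116.160 g/mol, of which 28.085 g is Si.
So Si makes up 28.085/116.160 = 0.2418 of the mass, i.e. 24.18%.

24.18 wt%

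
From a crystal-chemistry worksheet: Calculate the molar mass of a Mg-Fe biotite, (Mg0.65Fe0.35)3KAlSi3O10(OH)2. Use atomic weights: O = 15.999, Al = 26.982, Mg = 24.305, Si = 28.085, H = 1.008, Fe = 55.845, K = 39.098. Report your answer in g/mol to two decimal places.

The formula mass is the sum 1.95·24.305 + 1.05·55.845 + 1·39.098 + 1·26.982 + 3·28.085 + 12·15.999 + 2·1.008.

450.37 g/mol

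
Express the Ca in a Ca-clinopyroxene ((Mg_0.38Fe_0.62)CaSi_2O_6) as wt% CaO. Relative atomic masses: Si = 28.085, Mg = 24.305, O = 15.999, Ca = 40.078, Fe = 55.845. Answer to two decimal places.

M((Mg_0.38Fe_0.62)CaSi_2O_6) = 236.102 g/mol; M(CaO) = 56.077 g/mol.
Moles CaO per formula unit = 1 Ca ÷ 1 = 1.0000.
CaO fraction = (1.0000 × 56.077) / 236.102 = 56.077/236.102 = 0.2375.

23.75 wt%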